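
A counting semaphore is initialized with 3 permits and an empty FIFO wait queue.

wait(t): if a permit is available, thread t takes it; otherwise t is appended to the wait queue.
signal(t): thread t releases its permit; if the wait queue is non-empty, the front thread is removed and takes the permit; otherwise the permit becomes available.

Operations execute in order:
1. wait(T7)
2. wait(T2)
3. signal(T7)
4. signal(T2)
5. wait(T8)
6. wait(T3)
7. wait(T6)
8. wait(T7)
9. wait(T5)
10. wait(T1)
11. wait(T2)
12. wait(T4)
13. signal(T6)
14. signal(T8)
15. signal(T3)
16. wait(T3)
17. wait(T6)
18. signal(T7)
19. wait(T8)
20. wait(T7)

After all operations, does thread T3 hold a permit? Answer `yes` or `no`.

Step 1: wait(T7) -> count=2 queue=[] holders={T7}
Step 2: wait(T2) -> count=1 queue=[] holders={T2,T7}
Step 3: signal(T7) -> count=2 queue=[] holders={T2}
Step 4: signal(T2) -> count=3 queue=[] holders={none}
Step 5: wait(T8) -> count=2 queue=[] holders={T8}
Step 6: wait(T3) -> count=1 queue=[] holders={T3,T8}
Step 7: wait(T6) -> count=0 queue=[] holders={T3,T6,T8}
Step 8: wait(T7) -> count=0 queue=[T7] holders={T3,T6,T8}
Step 9: wait(T5) -> count=0 queue=[T7,T5] holders={T3,T6,T8}
Step 10: wait(T1) -> count=0 queue=[T7,T5,T1] holders={T3,T6,T8}
Step 11: wait(T2) -> count=0 queue=[T7,T5,T1,T2] holders={T3,T6,T8}
Step 12: wait(T4) -> count=0 queue=[T7,T5,T1,T2,T4] holders={T3,T6,T8}
Step 13: signal(T6) -> count=0 queue=[T5,T1,T2,T4] holders={T3,T7,T8}
Step 14: signal(T8) -> count=0 queue=[T1,T2,T4] holders={T3,T5,T7}
Step 15: signal(T3) -> count=0 queue=[T2,T4] holders={T1,T5,T7}
Step 16: wait(T3) -> count=0 queue=[T2,T4,T3] holders={T1,T5,T7}
Step 17: wait(T6) -> count=0 queue=[T2,T4,T3,T6] holders={T1,T5,T7}
Step 18: signal(T7) -> count=0 queue=[T4,T3,T6] holders={T1,T2,T5}
Step 19: wait(T8) -> count=0 queue=[T4,T3,T6,T8] holders={T1,T2,T5}
Step 20: wait(T7) -> count=0 queue=[T4,T3,T6,T8,T7] holders={T1,T2,T5}
Final holders: {T1,T2,T5} -> T3 not in holders

Answer: no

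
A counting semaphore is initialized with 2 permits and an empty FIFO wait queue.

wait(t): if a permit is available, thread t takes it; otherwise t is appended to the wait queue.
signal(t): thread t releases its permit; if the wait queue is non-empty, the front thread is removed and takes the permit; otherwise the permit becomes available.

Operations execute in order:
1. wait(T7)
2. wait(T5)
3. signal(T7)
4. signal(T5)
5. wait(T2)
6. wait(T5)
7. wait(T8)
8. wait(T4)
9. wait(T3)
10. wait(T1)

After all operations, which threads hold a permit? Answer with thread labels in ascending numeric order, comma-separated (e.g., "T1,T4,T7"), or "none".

Answer: T2,T5

Derivation:
Step 1: wait(T7) -> count=1 queue=[] holders={T7}
Step 2: wait(T5) -> count=0 queue=[] holders={T5,T7}
Step 3: signal(T7) -> count=1 queue=[] holders={T5}
Step 4: signal(T5) -> count=2 queue=[] holders={none}
Step 5: wait(T2) -> count=1 queue=[] holders={T2}
Step 6: wait(T5) -> count=0 queue=[] holders={T2,T5}
Step 7: wait(T8) -> count=0 queue=[T8] holders={T2,T5}
Step 8: wait(T4) -> count=0 queue=[T8,T4] holders={T2,T5}
Step 9: wait(T3) -> count=0 queue=[T8,T4,T3] holders={T2,T5}
Step 10: wait(T1) -> count=0 queue=[T8,T4,T3,T1] holders={T2,T5}
Final holders: T2,T5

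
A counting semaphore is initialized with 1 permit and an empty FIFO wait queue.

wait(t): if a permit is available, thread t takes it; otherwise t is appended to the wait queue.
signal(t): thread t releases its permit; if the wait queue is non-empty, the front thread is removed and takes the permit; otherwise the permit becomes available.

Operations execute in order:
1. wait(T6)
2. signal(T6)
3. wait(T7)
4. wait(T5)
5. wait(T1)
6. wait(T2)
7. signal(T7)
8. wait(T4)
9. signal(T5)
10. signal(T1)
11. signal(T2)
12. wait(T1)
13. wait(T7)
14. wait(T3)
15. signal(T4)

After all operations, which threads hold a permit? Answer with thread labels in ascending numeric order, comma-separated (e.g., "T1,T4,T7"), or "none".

Answer: T1

Derivation:
Step 1: wait(T6) -> count=0 queue=[] holders={T6}
Step 2: signal(T6) -> count=1 queue=[] holders={none}
Step 3: wait(T7) -> count=0 queue=[] holders={T7}
Step 4: wait(T5) -> count=0 queue=[T5] holders={T7}
Step 5: wait(T1) -> count=0 queue=[T5,T1] holders={T7}
Step 6: wait(T2) -> count=0 queue=[T5,T1,T2] holders={T7}
Step 7: signal(T7) -> count=0 queue=[T1,T2] holders={T5}
Step 8: wait(T4) -> count=0 queue=[T1,T2,T4] holders={T5}
Step 9: signal(T5) -> count=0 queue=[T2,T4] holders={T1}
Step 10: signal(T1) -> count=0 queue=[T4] holders={T2}
Step 11: signal(T2) -> count=0 queue=[] holders={T4}
Step 12: wait(T1) -> count=0 queue=[T1] holders={T4}
Step 13: wait(T7) -> count=0 queue=[T1,T7] holders={T4}
Step 14: wait(T3) -> count=0 queue=[T1,T7,T3] holders={T4}
Step 15: signal(T4) -> count=0 queue=[T7,T3] holders={T1}
Final holders: T1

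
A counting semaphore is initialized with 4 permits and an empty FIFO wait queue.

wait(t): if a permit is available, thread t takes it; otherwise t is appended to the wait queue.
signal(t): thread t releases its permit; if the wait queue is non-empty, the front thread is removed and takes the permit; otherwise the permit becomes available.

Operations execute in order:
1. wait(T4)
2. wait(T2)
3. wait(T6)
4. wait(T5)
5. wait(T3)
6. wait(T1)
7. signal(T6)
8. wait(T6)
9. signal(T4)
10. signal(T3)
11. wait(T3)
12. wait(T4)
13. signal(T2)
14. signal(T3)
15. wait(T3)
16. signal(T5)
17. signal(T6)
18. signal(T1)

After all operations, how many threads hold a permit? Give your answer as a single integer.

Answer: 2

Derivation:
Step 1: wait(T4) -> count=3 queue=[] holders={T4}
Step 2: wait(T2) -> count=2 queue=[] holders={T2,T4}
Step 3: wait(T6) -> count=1 queue=[] holders={T2,T4,T6}
Step 4: wait(T5) -> count=0 queue=[] holders={T2,T4,T5,T6}
Step 5: wait(T3) -> count=0 queue=[T3] holders={T2,T4,T5,T6}
Step 6: wait(T1) -> count=0 queue=[T3,T1] holders={T2,T4,T5,T6}
Step 7: signal(T6) -> count=0 queue=[T1] holders={T2,T3,T4,T5}
Step 8: wait(T6) -> count=0 queue=[T1,T6] holders={T2,T3,T4,T5}
Step 9: signal(T4) -> count=0 queue=[T6] holders={T1,T2,T3,T5}
Step 10: signal(T3) -> count=0 queue=[] holders={T1,T2,T5,T6}
Step 11: wait(T3) -> count=0 queue=[T3] holders={T1,T2,T5,T6}
Step 12: wait(T4) -> count=0 queue=[T3,T4] holders={T1,T2,T5,T6}
Step 13: signal(T2) -> count=0 queue=[T4] holders={T1,T3,T5,T6}
Step 14: signal(T3) -> count=0 queue=[] holders={T1,T4,T5,T6}
Step 15: wait(T3) -> count=0 queue=[T3] holders={T1,T4,T5,T6}
Step 16: signal(T5) -> count=0 queue=[] holders={T1,T3,T4,T6}
Step 17: signal(T6) -> count=1 queue=[] holders={T1,T3,T4}
Step 18: signal(T1) -> count=2 queue=[] holders={T3,T4}
Final holders: {T3,T4} -> 2 thread(s)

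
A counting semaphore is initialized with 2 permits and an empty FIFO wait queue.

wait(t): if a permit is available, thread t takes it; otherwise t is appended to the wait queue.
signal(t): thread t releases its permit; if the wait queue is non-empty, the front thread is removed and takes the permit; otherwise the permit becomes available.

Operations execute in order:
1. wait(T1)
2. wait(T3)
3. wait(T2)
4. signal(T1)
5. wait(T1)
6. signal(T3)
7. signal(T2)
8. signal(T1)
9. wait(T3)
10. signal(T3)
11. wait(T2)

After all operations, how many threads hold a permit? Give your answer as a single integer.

Answer: 1

Derivation:
Step 1: wait(T1) -> count=1 queue=[] holders={T1}
Step 2: wait(T3) -> count=0 queue=[] holders={T1,T3}
Step 3: wait(T2) -> count=0 queue=[T2] holders={T1,T3}
Step 4: signal(T1) -> count=0 queue=[] holders={T2,T3}
Step 5: wait(T1) -> count=0 queue=[T1] holders={T2,T3}
Step 6: signal(T3) -> count=0 queue=[] holders={T1,T2}
Step 7: signal(T2) -> count=1 queue=[] holders={T1}
Step 8: signal(T1) -> count=2 queue=[] holders={none}
Step 9: wait(T3) -> count=1 queue=[] holders={T3}
Step 10: signal(T3) -> count=2 queue=[] holders={none}
Step 11: wait(T2) -> count=1 queue=[] holders={T2}
Final holders: {T2} -> 1 thread(s)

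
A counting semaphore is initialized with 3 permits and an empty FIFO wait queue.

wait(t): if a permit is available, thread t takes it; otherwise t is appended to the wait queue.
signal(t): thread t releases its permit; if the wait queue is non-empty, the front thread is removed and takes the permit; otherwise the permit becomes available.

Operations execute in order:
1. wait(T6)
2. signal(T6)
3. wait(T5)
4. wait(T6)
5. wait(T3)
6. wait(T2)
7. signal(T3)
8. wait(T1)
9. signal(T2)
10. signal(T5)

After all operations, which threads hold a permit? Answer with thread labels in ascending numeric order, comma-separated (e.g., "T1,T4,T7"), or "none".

Answer: T1,T6

Derivation:
Step 1: wait(T6) -> count=2 queue=[] holders={T6}
Step 2: signal(T6) -> count=3 queue=[] holders={none}
Step 3: wait(T5) -> count=2 queue=[] holders={T5}
Step 4: wait(T6) -> count=1 queue=[] holders={T5,T6}
Step 5: wait(T3) -> count=0 queue=[] holders={T3,T5,T6}
Step 6: wait(T2) -> count=0 queue=[T2] holders={T3,T5,T6}
Step 7: signal(T3) -> count=0 queue=[] holders={T2,T5,T6}
Step 8: wait(T1) -> count=0 queue=[T1] holders={T2,T5,T6}
Step 9: signal(T2) -> count=0 queue=[] holders={T1,T5,T6}
Step 10: signal(T5) -> count=1 queue=[] holders={T1,T6}
Final holders: T1,T6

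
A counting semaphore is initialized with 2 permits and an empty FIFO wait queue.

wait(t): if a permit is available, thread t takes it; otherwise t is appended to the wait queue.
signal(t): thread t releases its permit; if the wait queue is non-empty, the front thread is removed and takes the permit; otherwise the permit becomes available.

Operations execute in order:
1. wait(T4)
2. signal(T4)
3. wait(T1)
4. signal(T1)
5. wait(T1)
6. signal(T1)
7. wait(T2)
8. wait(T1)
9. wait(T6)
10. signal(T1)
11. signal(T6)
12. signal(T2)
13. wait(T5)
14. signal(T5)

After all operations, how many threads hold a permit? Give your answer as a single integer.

Step 1: wait(T4) -> count=1 queue=[] holders={T4}
Step 2: signal(T4) -> count=2 queue=[] holders={none}
Step 3: wait(T1) -> count=1 queue=[] holders={T1}
Step 4: signal(T1) -> count=2 queue=[] holders={none}
Step 5: wait(T1) -> count=1 queue=[] holders={T1}
Step 6: signal(T1) -> count=2 queue=[] holders={none}
Step 7: wait(T2) -> count=1 queue=[] holders={T2}
Step 8: wait(T1) -> count=0 queue=[] holders={T1,T2}
Step 9: wait(T6) -> count=0 queue=[T6] holders={T1,T2}
Step 10: signal(T1) -> count=0 queue=[] holders={T2,T6}
Step 11: signal(T6) -> count=1 queue=[] holders={T2}
Step 12: signal(T2) -> count=2 queue=[] holders={none}
Step 13: wait(T5) -> count=1 queue=[] holders={T5}
Step 14: signal(T5) -> count=2 queue=[] holders={none}
Final holders: {none} -> 0 thread(s)

Answer: 0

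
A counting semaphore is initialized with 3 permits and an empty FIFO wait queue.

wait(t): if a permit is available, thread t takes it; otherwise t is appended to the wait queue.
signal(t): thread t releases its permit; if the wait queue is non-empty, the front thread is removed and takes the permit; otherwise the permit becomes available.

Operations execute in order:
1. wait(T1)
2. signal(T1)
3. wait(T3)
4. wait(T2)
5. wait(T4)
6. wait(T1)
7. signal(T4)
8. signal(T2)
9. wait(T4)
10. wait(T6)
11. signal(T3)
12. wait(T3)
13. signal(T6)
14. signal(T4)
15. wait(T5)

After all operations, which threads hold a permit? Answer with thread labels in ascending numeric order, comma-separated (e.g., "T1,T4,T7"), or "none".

Answer: T1,T3,T5

Derivation:
Step 1: wait(T1) -> count=2 queue=[] holders={T1}
Step 2: signal(T1) -> count=3 queue=[] holders={none}
Step 3: wait(T3) -> count=2 queue=[] holders={T3}
Step 4: wait(T2) -> count=1 queue=[] holders={T2,T3}
Step 5: wait(T4) -> count=0 queue=[] holders={T2,T3,T4}
Step 6: wait(T1) -> count=0 queue=[T1] holders={T2,T3,T4}
Step 7: signal(T4) -> count=0 queue=[] holders={T1,T2,T3}
Step 8: signal(T2) -> count=1 queue=[] holders={T1,T3}
Step 9: wait(T4) -> count=0 queue=[] holders={T1,T3,T4}
Step 10: wait(T6) -> count=0 queue=[T6] holders={T1,T3,T4}
Step 11: signal(T3) -> count=0 queue=[] holders={T1,T4,T6}
Step 12: wait(T3) -> count=0 queue=[T3] holders={T1,T4,T6}
Step 13: signal(T6) -> count=0 queue=[] holders={T1,T3,T4}
Step 14: signal(T4) -> count=1 queue=[] holders={T1,T3}
Step 15: wait(T5) -> count=0 queue=[] holders={T1,T3,T5}
Final holders: T1,T3,T5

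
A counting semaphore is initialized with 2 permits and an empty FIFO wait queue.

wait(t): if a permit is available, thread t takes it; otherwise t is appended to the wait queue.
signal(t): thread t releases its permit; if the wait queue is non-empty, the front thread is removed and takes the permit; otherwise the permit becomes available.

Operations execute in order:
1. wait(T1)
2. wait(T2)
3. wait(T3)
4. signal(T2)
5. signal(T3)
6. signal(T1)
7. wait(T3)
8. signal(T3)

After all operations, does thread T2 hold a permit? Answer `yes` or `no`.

Step 1: wait(T1) -> count=1 queue=[] holders={T1}
Step 2: wait(T2) -> count=0 queue=[] holders={T1,T2}
Step 3: wait(T3) -> count=0 queue=[T3] holders={T1,T2}
Step 4: signal(T2) -> count=0 queue=[] holders={T1,T3}
Step 5: signal(T3) -> count=1 queue=[] holders={T1}
Step 6: signal(T1) -> count=2 queue=[] holders={none}
Step 7: wait(T3) -> count=1 queue=[] holders={T3}
Step 8: signal(T3) -> count=2 queue=[] holders={none}
Final holders: {none} -> T2 not in holders

Answer: no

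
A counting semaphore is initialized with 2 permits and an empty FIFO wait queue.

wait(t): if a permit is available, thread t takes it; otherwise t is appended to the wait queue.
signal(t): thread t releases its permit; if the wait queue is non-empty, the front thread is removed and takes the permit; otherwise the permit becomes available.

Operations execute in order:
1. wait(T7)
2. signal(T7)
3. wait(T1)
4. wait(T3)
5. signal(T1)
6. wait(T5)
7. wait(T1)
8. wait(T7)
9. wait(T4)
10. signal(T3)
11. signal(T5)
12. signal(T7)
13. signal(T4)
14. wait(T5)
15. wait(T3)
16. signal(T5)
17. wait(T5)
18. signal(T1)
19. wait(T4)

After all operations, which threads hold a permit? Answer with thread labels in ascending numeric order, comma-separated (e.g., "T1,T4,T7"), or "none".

Answer: T3,T5

Derivation:
Step 1: wait(T7) -> count=1 queue=[] holders={T7}
Step 2: signal(T7) -> count=2 queue=[] holders={none}
Step 3: wait(T1) -> count=1 queue=[] holders={T1}
Step 4: wait(T3) -> count=0 queue=[] holders={T1,T3}
Step 5: signal(T1) -> count=1 queue=[] holders={T3}
Step 6: wait(T5) -> count=0 queue=[] holders={T3,T5}
Step 7: wait(T1) -> count=0 queue=[T1] holders={T3,T5}
Step 8: wait(T7) -> count=0 queue=[T1,T7] holders={T3,T5}
Step 9: wait(T4) -> count=0 queue=[T1,T7,T4] holders={T3,T5}
Step 10: signal(T3) -> count=0 queue=[T7,T4] holders={T1,T5}
Step 11: signal(T5) -> count=0 queue=[T4] holders={T1,T7}
Step 12: signal(T7) -> count=0 queue=[] holders={T1,T4}
Step 13: signal(T4) -> count=1 queue=[] holders={T1}
Step 14: wait(T5) -> count=0 queue=[] holders={T1,T5}
Step 15: wait(T3) -> count=0 queue=[T3] holders={T1,T5}
Step 16: signal(T5) -> count=0 queue=[] holders={T1,T3}
Step 17: wait(T5) -> count=0 queue=[T5] holders={T1,T3}
Step 18: signal(T1) -> count=0 queue=[] holders={T3,T5}
Step 19: wait(T4) -> count=0 queue=[T4] holders={T3,T5}
Final holders: T3,T5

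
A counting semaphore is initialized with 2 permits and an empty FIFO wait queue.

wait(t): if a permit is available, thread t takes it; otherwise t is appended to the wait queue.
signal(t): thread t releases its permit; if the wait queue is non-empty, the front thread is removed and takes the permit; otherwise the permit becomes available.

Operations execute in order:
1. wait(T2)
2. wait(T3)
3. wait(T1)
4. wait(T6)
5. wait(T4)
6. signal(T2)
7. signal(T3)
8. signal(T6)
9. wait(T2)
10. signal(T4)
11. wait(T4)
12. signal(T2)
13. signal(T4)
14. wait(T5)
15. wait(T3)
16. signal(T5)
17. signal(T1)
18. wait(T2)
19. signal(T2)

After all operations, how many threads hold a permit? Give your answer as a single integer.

Step 1: wait(T2) -> count=1 queue=[] holders={T2}
Step 2: wait(T3) -> count=0 queue=[] holders={T2,T3}
Step 3: wait(T1) -> count=0 queue=[T1] holders={T2,T3}
Step 4: wait(T6) -> count=0 queue=[T1,T6] holders={T2,T3}
Step 5: wait(T4) -> count=0 queue=[T1,T6,T4] holders={T2,T3}
Step 6: signal(T2) -> count=0 queue=[T6,T4] holders={T1,T3}
Step 7: signal(T3) -> count=0 queue=[T4] holders={T1,T6}
Step 8: signal(T6) -> count=0 queue=[] holders={T1,T4}
Step 9: wait(T2) -> count=0 queue=[T2] holders={T1,T4}
Step 10: signal(T4) -> count=0 queue=[] holders={T1,T2}
Step 11: wait(T4) -> count=0 queue=[T4] holders={T1,T2}
Step 12: signal(T2) -> count=0 queue=[] holders={T1,T4}
Step 13: signal(T4) -> count=1 queue=[] holders={T1}
Step 14: wait(T5) -> count=0 queue=[] holders={T1,T5}
Step 15: wait(T3) -> count=0 queue=[T3] holders={T1,T5}
Step 16: signal(T5) -> count=0 queue=[] holders={T1,T3}
Step 17: signal(T1) -> count=1 queue=[] holders={T3}
Step 18: wait(T2) -> count=0 queue=[] holders={T2,T3}
Step 19: signal(T2) -> count=1 queue=[] holders={T3}
Final holders: {T3} -> 1 thread(s)

Answer: 1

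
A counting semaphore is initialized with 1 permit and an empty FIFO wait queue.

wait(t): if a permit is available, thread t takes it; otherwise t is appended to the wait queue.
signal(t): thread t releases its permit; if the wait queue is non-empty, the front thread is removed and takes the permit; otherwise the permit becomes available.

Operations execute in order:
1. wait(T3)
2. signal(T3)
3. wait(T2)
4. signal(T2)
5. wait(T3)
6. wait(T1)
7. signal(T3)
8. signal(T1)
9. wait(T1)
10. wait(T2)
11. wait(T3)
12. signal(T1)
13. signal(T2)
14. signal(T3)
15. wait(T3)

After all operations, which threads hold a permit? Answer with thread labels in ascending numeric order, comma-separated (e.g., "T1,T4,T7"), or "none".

Step 1: wait(T3) -> count=0 queue=[] holders={T3}
Step 2: signal(T3) -> count=1 queue=[] holders={none}
Step 3: wait(T2) -> count=0 queue=[] holders={T2}
Step 4: signal(T2) -> count=1 queue=[] holders={none}
Step 5: wait(T3) -> count=0 queue=[] holders={T3}
Step 6: wait(T1) -> count=0 queue=[T1] holders={T3}
Step 7: signal(T3) -> count=0 queue=[] holders={T1}
Step 8: signal(T1) -> count=1 queue=[] holders={none}
Step 9: wait(T1) -> count=0 queue=[] holders={T1}
Step 10: wait(T2) -> count=0 queue=[T2] holders={T1}
Step 11: wait(T3) -> count=0 queue=[T2,T3] holders={T1}
Step 12: signal(T1) -> count=0 queue=[T3] holders={T2}
Step 13: signal(T2) -> count=0 queue=[] holders={T3}
Step 14: signal(T3) -> count=1 queue=[] holders={none}
Step 15: wait(T3) -> count=0 queue=[] holders={T3}
Final holders: T3

Answer: T3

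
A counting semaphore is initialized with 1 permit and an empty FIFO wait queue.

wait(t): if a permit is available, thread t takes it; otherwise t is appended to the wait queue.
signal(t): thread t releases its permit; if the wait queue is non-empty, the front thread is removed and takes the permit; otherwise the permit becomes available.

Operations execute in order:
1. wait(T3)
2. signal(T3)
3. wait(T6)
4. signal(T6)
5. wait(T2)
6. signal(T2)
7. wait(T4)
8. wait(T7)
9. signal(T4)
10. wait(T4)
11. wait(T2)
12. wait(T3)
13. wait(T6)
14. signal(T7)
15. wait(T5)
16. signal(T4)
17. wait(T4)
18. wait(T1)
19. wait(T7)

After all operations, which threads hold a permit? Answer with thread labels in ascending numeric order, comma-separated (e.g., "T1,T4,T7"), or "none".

Step 1: wait(T3) -> count=0 queue=[] holders={T3}
Step 2: signal(T3) -> count=1 queue=[] holders={none}
Step 3: wait(T6) -> count=0 queue=[] holders={T6}
Step 4: signal(T6) -> count=1 queue=[] holders={none}
Step 5: wait(T2) -> count=0 queue=[] holders={T2}
Step 6: signal(T2) -> count=1 queue=[] holders={none}
Step 7: wait(T4) -> count=0 queue=[] holders={T4}
Step 8: wait(T7) -> count=0 queue=[T7] holders={T4}
Step 9: signal(T4) -> count=0 queue=[] holders={T7}
Step 10: wait(T4) -> count=0 queue=[T4] holders={T7}
Step 11: wait(T2) -> count=0 queue=[T4,T2] holders={T7}
Step 12: wait(T3) -> count=0 queue=[T4,T2,T3] holders={T7}
Step 13: wait(T6) -> count=0 queue=[T4,T2,T3,T6] holders={T7}
Step 14: signal(T7) -> count=0 queue=[T2,T3,T6] holders={T4}
Step 15: wait(T5) -> count=0 queue=[T2,T3,T6,T5] holders={T4}
Step 16: signal(T4) -> count=0 queue=[T3,T6,T5] holders={T2}
Step 17: wait(T4) -> count=0 queue=[T3,T6,T5,T4] holders={T2}
Step 18: wait(T1) -> count=0 queue=[T3,T6,T5,T4,T1] holders={T2}
Step 19: wait(T7) -> count=0 queue=[T3,T6,T5,T4,T1,T7] holders={T2}
Final holders: T2

Answer: T2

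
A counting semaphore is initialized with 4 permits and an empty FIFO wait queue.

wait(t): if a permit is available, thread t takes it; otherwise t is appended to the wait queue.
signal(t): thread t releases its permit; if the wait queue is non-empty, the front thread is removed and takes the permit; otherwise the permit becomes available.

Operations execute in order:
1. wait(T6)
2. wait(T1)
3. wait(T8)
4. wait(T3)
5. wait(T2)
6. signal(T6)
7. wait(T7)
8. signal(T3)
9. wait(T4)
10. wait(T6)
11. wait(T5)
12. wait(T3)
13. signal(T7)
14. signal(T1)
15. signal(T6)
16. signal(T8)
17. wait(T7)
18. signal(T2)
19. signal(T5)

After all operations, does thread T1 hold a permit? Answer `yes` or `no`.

Answer: no

Derivation:
Step 1: wait(T6) -> count=3 queue=[] holders={T6}
Step 2: wait(T1) -> count=2 queue=[] holders={T1,T6}
Step 3: wait(T8) -> count=1 queue=[] holders={T1,T6,T8}
Step 4: wait(T3) -> count=0 queue=[] holders={T1,T3,T6,T8}
Step 5: wait(T2) -> count=0 queue=[T2] holders={T1,T3,T6,T8}
Step 6: signal(T6) -> count=0 queue=[] holders={T1,T2,T3,T8}
Step 7: wait(T7) -> count=0 queue=[T7] holders={T1,T2,T3,T8}
Step 8: signal(T3) -> count=0 queue=[] holders={T1,T2,T7,T8}
Step 9: wait(T4) -> count=0 queue=[T4] holders={T1,T2,T7,T8}
Step 10: wait(T6) -> count=0 queue=[T4,T6] holders={T1,T2,T7,T8}
Step 11: wait(T5) -> count=0 queue=[T4,T6,T5] holders={T1,T2,T7,T8}
Step 12: wait(T3) -> count=0 queue=[T4,T6,T5,T3] holders={T1,T2,T7,T8}
Step 13: signal(T7) -> count=0 queue=[T6,T5,T3] holders={T1,T2,T4,T8}
Step 14: signal(T1) -> count=0 queue=[T5,T3] holders={T2,T4,T6,T8}
Step 15: signal(T6) -> count=0 queue=[T3] holders={T2,T4,T5,T8}
Step 16: signal(T8) -> count=0 queue=[] holders={T2,T3,T4,T5}
Step 17: wait(T7) -> count=0 queue=[T7] holders={T2,T3,T4,T5}
Step 18: signal(T2) -> count=0 queue=[] holders={T3,T4,T5,T7}
Step 19: signal(T5) -> count=1 queue=[] holders={T3,T4,T7}
Final holders: {T3,T4,T7} -> T1 not in holders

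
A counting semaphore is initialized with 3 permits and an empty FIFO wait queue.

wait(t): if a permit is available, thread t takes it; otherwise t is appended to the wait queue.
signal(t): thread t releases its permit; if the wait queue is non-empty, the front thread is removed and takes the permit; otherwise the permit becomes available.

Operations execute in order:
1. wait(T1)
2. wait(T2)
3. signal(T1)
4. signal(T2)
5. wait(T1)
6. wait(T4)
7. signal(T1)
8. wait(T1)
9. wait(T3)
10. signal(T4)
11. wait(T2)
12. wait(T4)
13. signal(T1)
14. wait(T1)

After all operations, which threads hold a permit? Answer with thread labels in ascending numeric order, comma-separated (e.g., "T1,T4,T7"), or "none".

Step 1: wait(T1) -> count=2 queue=[] holders={T1}
Step 2: wait(T2) -> count=1 queue=[] holders={T1,T2}
Step 3: signal(T1) -> count=2 queue=[] holders={T2}
Step 4: signal(T2) -> count=3 queue=[] holders={none}
Step 5: wait(T1) -> count=2 queue=[] holders={T1}
Step 6: wait(T4) -> count=1 queue=[] holders={T1,T4}
Step 7: signal(T1) -> count=2 queue=[] holders={T4}
Step 8: wait(T1) -> count=1 queue=[] holders={T1,T4}
Step 9: wait(T3) -> count=0 queue=[] holders={T1,T3,T4}
Step 10: signal(T4) -> count=1 queue=[] holders={T1,T3}
Step 11: wait(T2) -> count=0 queue=[] holders={T1,T2,T3}
Step 12: wait(T4) -> count=0 queue=[T4] holders={T1,T2,T3}
Step 13: signal(T1) -> count=0 queue=[] holders={T2,T3,T4}
Step 14: wait(T1) -> count=0 queue=[T1] holders={T2,T3,T4}
Final holders: T2,T3,T4

Answer: T2,T3,T4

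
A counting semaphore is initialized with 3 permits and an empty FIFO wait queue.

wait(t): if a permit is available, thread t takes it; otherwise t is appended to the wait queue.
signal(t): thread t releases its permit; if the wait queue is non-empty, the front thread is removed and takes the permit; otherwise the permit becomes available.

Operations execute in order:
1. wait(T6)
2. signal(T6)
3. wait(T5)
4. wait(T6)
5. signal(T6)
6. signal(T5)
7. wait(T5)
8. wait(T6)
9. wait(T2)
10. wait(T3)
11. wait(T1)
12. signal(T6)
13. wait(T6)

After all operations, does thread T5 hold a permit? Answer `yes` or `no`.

Answer: yes

Derivation:
Step 1: wait(T6) -> count=2 queue=[] holders={T6}
Step 2: signal(T6) -> count=3 queue=[] holders={none}
Step 3: wait(T5) -> count=2 queue=[] holders={T5}
Step 4: wait(T6) -> count=1 queue=[] holders={T5,T6}
Step 5: signal(T6) -> count=2 queue=[] holders={T5}
Step 6: signal(T5) -> count=3 queue=[] holders={none}
Step 7: wait(T5) -> count=2 queue=[] holders={T5}
Step 8: wait(T6) -> count=1 queue=[] holders={T5,T6}
Step 9: wait(T2) -> count=0 queue=[] holders={T2,T5,T6}
Step 10: wait(T3) -> count=0 queue=[T3] holders={T2,T5,T6}
Step 11: wait(T1) -> count=0 queue=[T3,T1] holders={T2,T5,T6}
Step 12: signal(T6) -> count=0 queue=[T1] holders={T2,T3,T5}
Step 13: wait(T6) -> count=0 queue=[T1,T6] holders={T2,T3,T5}
Final holders: {T2,T3,T5} -> T5 in holders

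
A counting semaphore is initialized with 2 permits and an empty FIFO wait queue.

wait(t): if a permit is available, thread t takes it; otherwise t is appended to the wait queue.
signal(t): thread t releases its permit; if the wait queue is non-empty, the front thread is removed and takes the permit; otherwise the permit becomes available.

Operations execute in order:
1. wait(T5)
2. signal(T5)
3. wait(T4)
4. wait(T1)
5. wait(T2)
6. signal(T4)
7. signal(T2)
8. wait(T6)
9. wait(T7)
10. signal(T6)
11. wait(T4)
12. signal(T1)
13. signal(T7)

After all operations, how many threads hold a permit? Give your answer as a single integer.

Step 1: wait(T5) -> count=1 queue=[] holders={T5}
Step 2: signal(T5) -> count=2 queue=[] holders={none}
Step 3: wait(T4) -> count=1 queue=[] holders={T4}
Step 4: wait(T1) -> count=0 queue=[] holders={T1,T4}
Step 5: wait(T2) -> count=0 queue=[T2] holders={T1,T4}
Step 6: signal(T4) -> count=0 queue=[] holders={T1,T2}
Step 7: signal(T2) -> count=1 queue=[] holders={T1}
Step 8: wait(T6) -> count=0 queue=[] holders={T1,T6}
Step 9: wait(T7) -> count=0 queue=[T7] holders={T1,T6}
Step 10: signal(T6) -> count=0 queue=[] holders={T1,T7}
Step 11: wait(T4) -> count=0 queue=[T4] holders={T1,T7}
Step 12: signal(T1) -> count=0 queue=[] holders={T4,T7}
Step 13: signal(T7) -> count=1 queue=[] holders={T4}
Final holders: {T4} -> 1 thread(s)

Answer: 1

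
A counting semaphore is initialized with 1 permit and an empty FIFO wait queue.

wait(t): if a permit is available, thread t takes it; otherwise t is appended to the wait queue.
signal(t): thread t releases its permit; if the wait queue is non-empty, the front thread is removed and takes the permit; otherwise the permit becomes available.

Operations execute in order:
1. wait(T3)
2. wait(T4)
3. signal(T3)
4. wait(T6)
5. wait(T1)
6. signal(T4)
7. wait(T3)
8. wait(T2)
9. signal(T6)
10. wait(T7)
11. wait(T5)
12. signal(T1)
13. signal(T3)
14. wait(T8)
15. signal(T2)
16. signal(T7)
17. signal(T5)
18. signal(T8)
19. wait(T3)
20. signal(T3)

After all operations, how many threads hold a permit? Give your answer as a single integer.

Answer: 0

Derivation:
Step 1: wait(T3) -> count=0 queue=[] holders={T3}
Step 2: wait(T4) -> count=0 queue=[T4] holders={T3}
Step 3: signal(T3) -> count=0 queue=[] holders={T4}
Step 4: wait(T6) -> count=0 queue=[T6] holders={T4}
Step 5: wait(T1) -> count=0 queue=[T6,T1] holders={T4}
Step 6: signal(T4) -> count=0 queue=[T1] holders={T6}
Step 7: wait(T3) -> count=0 queue=[T1,T3] holders={T6}
Step 8: wait(T2) -> count=0 queue=[T1,T3,T2] holders={T6}
Step 9: signal(T6) -> count=0 queue=[T3,T2] holders={T1}
Step 10: wait(T7) -> count=0 queue=[T3,T2,T7] holders={T1}
Step 11: wait(T5) -> count=0 queue=[T3,T2,T7,T5] holders={T1}
Step 12: signal(T1) -> count=0 queue=[T2,T7,T5] holders={T3}
Step 13: signal(T3) -> count=0 queue=[T7,T5] holders={T2}
Step 14: wait(T8) -> count=0 queue=[T7,T5,T8] holders={T2}
Step 15: signal(T2) -> count=0 queue=[T5,T8] holders={T7}
Step 16: signal(T7) -> count=0 queue=[T8] holders={T5}
Step 17: signal(T5) -> count=0 queue=[] holders={T8}
Step 18: signal(T8) -> count=1 queue=[] holders={none}
Step 19: wait(T3) -> count=0 queue=[] holders={T3}
Step 20: signal(T3) -> count=1 queue=[] holders={none}
Final holders: {none} -> 0 thread(s)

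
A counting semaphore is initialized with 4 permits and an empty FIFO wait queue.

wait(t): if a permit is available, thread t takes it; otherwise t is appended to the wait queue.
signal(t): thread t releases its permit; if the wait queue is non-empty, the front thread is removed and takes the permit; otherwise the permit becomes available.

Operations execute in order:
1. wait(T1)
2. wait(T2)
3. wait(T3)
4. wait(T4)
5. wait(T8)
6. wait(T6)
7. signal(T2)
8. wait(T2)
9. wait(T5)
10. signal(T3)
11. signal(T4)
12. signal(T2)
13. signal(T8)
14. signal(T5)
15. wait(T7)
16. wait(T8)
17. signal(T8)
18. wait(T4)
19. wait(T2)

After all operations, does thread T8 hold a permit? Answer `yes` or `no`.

Answer: no

Derivation:
Step 1: wait(T1) -> count=3 queue=[] holders={T1}
Step 2: wait(T2) -> count=2 queue=[] holders={T1,T2}
Step 3: wait(T3) -> count=1 queue=[] holders={T1,T2,T3}
Step 4: wait(T4) -> count=0 queue=[] holders={T1,T2,T3,T4}
Step 5: wait(T8) -> count=0 queue=[T8] holders={T1,T2,T3,T4}
Step 6: wait(T6) -> count=0 queue=[T8,T6] holders={T1,T2,T3,T4}
Step 7: signal(T2) -> count=0 queue=[T6] holders={T1,T3,T4,T8}
Step 8: wait(T2) -> count=0 queue=[T6,T2] holders={T1,T3,T4,T8}
Step 9: wait(T5) -> count=0 queue=[T6,T2,T5] holders={T1,T3,T4,T8}
Step 10: signal(T3) -> count=0 queue=[T2,T5] holders={T1,T4,T6,T8}
Step 11: signal(T4) -> count=0 queue=[T5] holders={T1,T2,T6,T8}
Step 12: signal(T2) -> count=0 queue=[] holders={T1,T5,T6,T8}
Step 13: signal(T8) -> count=1 queue=[] holders={T1,T5,T6}
Step 14: signal(T5) -> count=2 queue=[] holders={T1,T6}
Step 15: wait(T7) -> count=1 queue=[] holders={T1,T6,T7}
Step 16: wait(T8) -> count=0 queue=[] holders={T1,T6,T7,T8}
Step 17: signal(T8) -> count=1 queue=[] holders={T1,T6,T7}
Step 18: wait(T4) -> count=0 queue=[] holders={T1,T4,T6,T7}
Step 19: wait(T2) -> count=0 queue=[T2] holders={T1,T4,T6,T7}
Final holders: {T1,T4,T6,T7} -> T8 not in holders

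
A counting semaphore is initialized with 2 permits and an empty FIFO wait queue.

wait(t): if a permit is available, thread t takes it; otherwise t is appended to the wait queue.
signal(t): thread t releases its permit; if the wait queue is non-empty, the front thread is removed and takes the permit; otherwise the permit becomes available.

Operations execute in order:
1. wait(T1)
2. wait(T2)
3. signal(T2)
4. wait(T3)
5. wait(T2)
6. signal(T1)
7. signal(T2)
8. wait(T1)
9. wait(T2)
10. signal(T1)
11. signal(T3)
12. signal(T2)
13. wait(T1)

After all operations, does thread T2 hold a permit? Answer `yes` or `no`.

Step 1: wait(T1) -> count=1 queue=[] holders={T1}
Step 2: wait(T2) -> count=0 queue=[] holders={T1,T2}
Step 3: signal(T2) -> count=1 queue=[] holders={T1}
Step 4: wait(T3) -> count=0 queue=[] holders={T1,T3}
Step 5: wait(T2) -> count=0 queue=[T2] holders={T1,T3}
Step 6: signal(T1) -> count=0 queue=[] holders={T2,T3}
Step 7: signal(T2) -> count=1 queue=[] holders={T3}
Step 8: wait(T1) -> count=0 queue=[] holders={T1,T3}
Step 9: wait(T2) -> count=0 queue=[T2] holders={T1,T3}
Step 10: signal(T1) -> count=0 queue=[] holders={T2,T3}
Step 11: signal(T3) -> count=1 queue=[] holders={T2}
Step 12: signal(T2) -> count=2 queue=[] holders={none}
Step 13: wait(T1) -> count=1 queue=[] holders={T1}
Final holders: {T1} -> T2 not in holders

Answer: no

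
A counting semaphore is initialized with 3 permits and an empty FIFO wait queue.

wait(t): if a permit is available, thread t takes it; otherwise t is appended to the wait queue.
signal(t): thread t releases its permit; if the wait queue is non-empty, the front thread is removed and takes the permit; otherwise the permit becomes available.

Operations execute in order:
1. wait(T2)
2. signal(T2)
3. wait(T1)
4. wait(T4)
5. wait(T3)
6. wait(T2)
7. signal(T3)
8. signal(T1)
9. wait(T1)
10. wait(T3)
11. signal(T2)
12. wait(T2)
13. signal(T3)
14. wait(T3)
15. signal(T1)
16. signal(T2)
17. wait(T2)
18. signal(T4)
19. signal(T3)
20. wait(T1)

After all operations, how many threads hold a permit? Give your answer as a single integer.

Step 1: wait(T2) -> count=2 queue=[] holders={T2}
Step 2: signal(T2) -> count=3 queue=[] holders={none}
Step 3: wait(T1) -> count=2 queue=[] holders={T1}
Step 4: wait(T4) -> count=1 queue=[] holders={T1,T4}
Step 5: wait(T3) -> count=0 queue=[] holders={T1,T3,T4}
Step 6: wait(T2) -> count=0 queue=[T2] holders={T1,T3,T4}
Step 7: signal(T3) -> count=0 queue=[] holders={T1,T2,T4}
Step 8: signal(T1) -> count=1 queue=[] holders={T2,T4}
Step 9: wait(T1) -> count=0 queue=[] holders={T1,T2,T4}
Step 10: wait(T3) -> count=0 queue=[T3] holders={T1,T2,T4}
Step 11: signal(T2) -> count=0 queue=[] holders={T1,T3,T4}
Step 12: wait(T2) -> count=0 queue=[T2] holders={T1,T3,T4}
Step 13: signal(T3) -> count=0 queue=[] holders={T1,T2,T4}
Step 14: wait(T3) -> count=0 queue=[T3] holders={T1,T2,T4}
Step 15: signal(T1) -> count=0 queue=[] holders={T2,T3,T4}
Step 16: signal(T2) -> count=1 queue=[] holders={T3,T4}
Step 17: wait(T2) -> count=0 queue=[] holders={T2,T3,T4}
Step 18: signal(T4) -> count=1 queue=[] holders={T2,T3}
Step 19: signal(T3) -> count=2 queue=[] holders={T2}
Step 20: wait(T1) -> count=1 queue=[] holders={T1,T2}
Final holders: {T1,T2} -> 2 thread(s)

Answer: 2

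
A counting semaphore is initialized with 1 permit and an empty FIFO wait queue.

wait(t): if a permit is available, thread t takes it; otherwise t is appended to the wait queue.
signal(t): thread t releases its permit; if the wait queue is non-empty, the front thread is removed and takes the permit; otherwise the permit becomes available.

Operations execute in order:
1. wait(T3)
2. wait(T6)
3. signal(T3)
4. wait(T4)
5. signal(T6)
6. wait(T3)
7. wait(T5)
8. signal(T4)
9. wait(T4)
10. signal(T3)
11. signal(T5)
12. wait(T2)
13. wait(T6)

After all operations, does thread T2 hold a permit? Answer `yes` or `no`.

Answer: no

Derivation:
Step 1: wait(T3) -> count=0 queue=[] holders={T3}
Step 2: wait(T6) -> count=0 queue=[T6] holders={T3}
Step 3: signal(T3) -> count=0 queue=[] holders={T6}
Step 4: wait(T4) -> count=0 queue=[T4] holders={T6}
Step 5: signal(T6) -> count=0 queue=[] holders={T4}
Step 6: wait(T3) -> count=0 queue=[T3] holders={T4}
Step 7: wait(T5) -> count=0 queue=[T3,T5] holders={T4}
Step 8: signal(T4) -> count=0 queue=[T5] holders={T3}
Step 9: wait(T4) -> count=0 queue=[T5,T4] holders={T3}
Step 10: signal(T3) -> count=0 queue=[T4] holders={T5}
Step 11: signal(T5) -> count=0 queue=[] holders={T4}
Step 12: wait(T2) -> count=0 queue=[T2] holders={T4}
Step 13: wait(T6) -> count=0 queue=[T2,T6] holders={T4}
Final holders: {T4} -> T2 not in holders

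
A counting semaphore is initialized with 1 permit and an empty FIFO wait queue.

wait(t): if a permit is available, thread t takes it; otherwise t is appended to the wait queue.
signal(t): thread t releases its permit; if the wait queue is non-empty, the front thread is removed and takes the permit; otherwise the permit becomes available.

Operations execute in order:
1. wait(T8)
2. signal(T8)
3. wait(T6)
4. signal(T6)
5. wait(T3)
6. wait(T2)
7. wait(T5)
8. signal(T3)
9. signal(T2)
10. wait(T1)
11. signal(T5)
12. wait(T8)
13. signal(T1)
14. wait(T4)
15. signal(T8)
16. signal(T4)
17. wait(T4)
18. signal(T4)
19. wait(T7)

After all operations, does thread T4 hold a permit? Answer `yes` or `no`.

Step 1: wait(T8) -> count=0 queue=[] holders={T8}
Step 2: signal(T8) -> count=1 queue=[] holders={none}
Step 3: wait(T6) -> count=0 queue=[] holders={T6}
Step 4: signal(T6) -> count=1 queue=[] holders={none}
Step 5: wait(T3) -> count=0 queue=[] holders={T3}
Step 6: wait(T2) -> count=0 queue=[T2] holders={T3}
Step 7: wait(T5) -> count=0 queue=[T2,T5] holders={T3}
Step 8: signal(T3) -> count=0 queue=[T5] holders={T2}
Step 9: signal(T2) -> count=0 queue=[] holders={T5}
Step 10: wait(T1) -> count=0 queue=[T1] holders={T5}
Step 11: signal(T5) -> count=0 queue=[] holders={T1}
Step 12: wait(T8) -> count=0 queue=[T8] holders={T1}
Step 13: signal(T1) -> count=0 queue=[] holders={T8}
Step 14: wait(T4) -> count=0 queue=[T4] holders={T8}
Step 15: signal(T8) -> count=0 queue=[] holders={T4}
Step 16: signal(T4) -> count=1 queue=[] holders={none}
Step 17: wait(T4) -> count=0 queue=[] holders={T4}
Step 18: signal(T4) -> count=1 queue=[] holders={none}
Step 19: wait(T7) -> count=0 queue=[] holders={T7}
Final holders: {T7} -> T4 not in holders

Answer: no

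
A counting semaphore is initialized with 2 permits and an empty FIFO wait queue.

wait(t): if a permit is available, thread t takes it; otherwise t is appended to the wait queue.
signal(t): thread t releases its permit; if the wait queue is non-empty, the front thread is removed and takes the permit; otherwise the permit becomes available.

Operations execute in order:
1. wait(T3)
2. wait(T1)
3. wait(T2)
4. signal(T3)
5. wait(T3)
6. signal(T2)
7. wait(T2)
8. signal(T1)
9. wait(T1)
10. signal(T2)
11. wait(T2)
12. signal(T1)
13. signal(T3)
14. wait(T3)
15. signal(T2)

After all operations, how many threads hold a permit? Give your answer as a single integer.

Step 1: wait(T3) -> count=1 queue=[] holders={T3}
Step 2: wait(T1) -> count=0 queue=[] holders={T1,T3}
Step 3: wait(T2) -> count=0 queue=[T2] holders={T1,T3}
Step 4: signal(T3) -> count=0 queue=[] holders={T1,T2}
Step 5: wait(T3) -> count=0 queue=[T3] holders={T1,T2}
Step 6: signal(T2) -> count=0 queue=[] holders={T1,T3}
Step 7: wait(T2) -> count=0 queue=[T2] holders={T1,T3}
Step 8: signal(T1) -> count=0 queue=[] holders={T2,T3}
Step 9: wait(T1) -> count=0 queue=[T1] holders={T2,T3}
Step 10: signal(T2) -> count=0 queue=[] holders={T1,T3}
Step 11: wait(T2) -> count=0 queue=[T2] holders={T1,T3}
Step 12: signal(T1) -> count=0 queue=[] holders={T2,T3}
Step 13: signal(T3) -> count=1 queue=[] holders={T2}
Step 14: wait(T3) -> count=0 queue=[] holders={T2,T3}
Step 15: signal(T2) -> count=1 queue=[] holders={T3}
Final holders: {T3} -> 1 thread(s)

Answer: 1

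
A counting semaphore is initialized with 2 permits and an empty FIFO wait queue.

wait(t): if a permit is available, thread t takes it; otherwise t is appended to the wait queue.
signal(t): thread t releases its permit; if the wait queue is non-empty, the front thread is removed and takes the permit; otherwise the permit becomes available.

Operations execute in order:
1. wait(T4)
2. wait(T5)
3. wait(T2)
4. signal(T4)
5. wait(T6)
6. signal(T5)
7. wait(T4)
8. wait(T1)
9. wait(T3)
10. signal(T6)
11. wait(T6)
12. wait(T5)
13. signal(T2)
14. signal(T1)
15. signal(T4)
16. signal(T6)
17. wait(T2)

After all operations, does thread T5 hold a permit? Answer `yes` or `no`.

Answer: yes

Derivation:
Step 1: wait(T4) -> count=1 queue=[] holders={T4}
Step 2: wait(T5) -> count=0 queue=[] holders={T4,T5}
Step 3: wait(T2) -> count=0 queue=[T2] holders={T4,T5}
Step 4: signal(T4) -> count=0 queue=[] holders={T2,T5}
Step 5: wait(T6) -> count=0 queue=[T6] holders={T2,T5}
Step 6: signal(T5) -> count=0 queue=[] holders={T2,T6}
Step 7: wait(T4) -> count=0 queue=[T4] holders={T2,T6}
Step 8: wait(T1) -> count=0 queue=[T4,T1] holders={T2,T6}
Step 9: wait(T3) -> count=0 queue=[T4,T1,T3] holders={T2,T6}
Step 10: signal(T6) -> count=0 queue=[T1,T3] holders={T2,T4}
Step 11: wait(T6) -> count=0 queue=[T1,T3,T6] holders={T2,T4}
Step 12: wait(T5) -> count=0 queue=[T1,T3,T6,T5] holders={T2,T4}
Step 13: signal(T2) -> count=0 queue=[T3,T6,T5] holders={T1,T4}
Step 14: signal(T1) -> count=0 queue=[T6,T5] holders={T3,T4}
Step 15: signal(T4) -> count=0 queue=[T5] holders={T3,T6}
Step 16: signal(T6) -> count=0 queue=[] holders={T3,T5}
Step 17: wait(T2) -> count=0 queue=[T2] holders={T3,T5}
Final holders: {T3,T5} -> T5 in holders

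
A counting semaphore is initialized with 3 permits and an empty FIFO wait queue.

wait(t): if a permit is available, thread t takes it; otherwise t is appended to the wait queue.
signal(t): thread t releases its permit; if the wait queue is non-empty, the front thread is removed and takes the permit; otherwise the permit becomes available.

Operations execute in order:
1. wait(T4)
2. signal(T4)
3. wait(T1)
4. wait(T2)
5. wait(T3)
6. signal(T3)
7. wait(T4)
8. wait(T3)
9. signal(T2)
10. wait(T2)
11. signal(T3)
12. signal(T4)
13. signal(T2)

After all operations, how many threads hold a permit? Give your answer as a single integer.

Step 1: wait(T4) -> count=2 queue=[] holders={T4}
Step 2: signal(T4) -> count=3 queue=[] holders={none}
Step 3: wait(T1) -> count=2 queue=[] holders={T1}
Step 4: wait(T2) -> count=1 queue=[] holders={T1,T2}
Step 5: wait(T3) -> count=0 queue=[] holders={T1,T2,T3}
Step 6: signal(T3) -> count=1 queue=[] holders={T1,T2}
Step 7: wait(T4) -> count=0 queue=[] holders={T1,T2,T4}
Step 8: wait(T3) -> count=0 queue=[T3] holders={T1,T2,T4}
Step 9: signal(T2) -> count=0 queue=[] holders={T1,T3,T4}
Step 10: wait(T2) -> count=0 queue=[T2] holders={T1,T3,T4}
Step 11: signal(T3) -> count=0 queue=[] holders={T1,T2,T4}
Step 12: signal(T4) -> count=1 queue=[] holders={T1,T2}
Step 13: signal(T2) -> count=2 queue=[] holders={T1}
Final holders: {T1} -> 1 thread(s)

Answer: 1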